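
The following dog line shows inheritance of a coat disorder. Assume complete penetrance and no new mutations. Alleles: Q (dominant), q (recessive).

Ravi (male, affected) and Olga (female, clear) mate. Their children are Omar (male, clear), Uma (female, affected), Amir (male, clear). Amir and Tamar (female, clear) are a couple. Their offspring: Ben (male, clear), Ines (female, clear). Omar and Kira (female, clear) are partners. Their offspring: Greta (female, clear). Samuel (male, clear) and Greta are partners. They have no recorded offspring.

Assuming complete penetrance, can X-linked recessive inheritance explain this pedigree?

Yes

A consistent assignment under X-linked recessive exists: Ravi X^q Y, Olga X^Q X^q, Omar X^Q Y, Uma X^q X^q, Amir X^Q Y, Tamar X^Q X^Q, Kira X^Q X^Q, Ben X^Q Y, Ines X^Q X^Q, Greta X^Q X^Q, Samuel X^Q Y.
In this assignment every recorded phenotype matches its genotype and every non-founder's genotype is obtainable from its parents' genotypes, so the pedigree is consistent.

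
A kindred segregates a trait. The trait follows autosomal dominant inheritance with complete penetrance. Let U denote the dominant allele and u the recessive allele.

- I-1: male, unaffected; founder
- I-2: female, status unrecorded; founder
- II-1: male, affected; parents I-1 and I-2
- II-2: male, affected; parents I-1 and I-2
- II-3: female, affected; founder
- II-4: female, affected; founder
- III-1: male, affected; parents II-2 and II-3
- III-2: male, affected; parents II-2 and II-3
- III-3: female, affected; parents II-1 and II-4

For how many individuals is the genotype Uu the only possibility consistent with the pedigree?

Obligate heterozygotes: II-1 is affected so carries U and received u from I-1 (uu), so II-1 is Uu; II-2 is affected so carries U and received u from I-1 (uu), so II-2 is Uu.
Every other individual is either homozygous by phenotype or has at least one consistent homozygous assignment, so the count is 2.

2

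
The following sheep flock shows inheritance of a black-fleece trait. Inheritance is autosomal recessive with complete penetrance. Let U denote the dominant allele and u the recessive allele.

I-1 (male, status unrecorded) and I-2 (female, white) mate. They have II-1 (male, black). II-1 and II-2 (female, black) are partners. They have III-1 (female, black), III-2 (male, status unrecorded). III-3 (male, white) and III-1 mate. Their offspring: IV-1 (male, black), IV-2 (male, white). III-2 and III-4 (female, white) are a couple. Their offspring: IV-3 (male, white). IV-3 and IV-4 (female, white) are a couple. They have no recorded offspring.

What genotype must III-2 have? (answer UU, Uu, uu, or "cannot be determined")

uu

From phenotype alone, III-2 is UU or Uu or uu.
III-2 received u from II-1 (uu) and received u from II-2 (uu), so III-2 is uu.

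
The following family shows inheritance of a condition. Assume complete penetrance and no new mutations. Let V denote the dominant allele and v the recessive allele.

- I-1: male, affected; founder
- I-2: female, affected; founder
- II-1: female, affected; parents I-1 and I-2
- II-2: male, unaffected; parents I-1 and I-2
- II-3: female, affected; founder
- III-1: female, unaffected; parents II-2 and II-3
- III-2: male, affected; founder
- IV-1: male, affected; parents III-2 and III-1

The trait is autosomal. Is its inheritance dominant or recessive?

dominant

I-1 and I-2 are both affected yet have an unaffected child II-2. Under a recessive model two affected parents are homozygous and every child would be affected, so the trait cannot be recessive.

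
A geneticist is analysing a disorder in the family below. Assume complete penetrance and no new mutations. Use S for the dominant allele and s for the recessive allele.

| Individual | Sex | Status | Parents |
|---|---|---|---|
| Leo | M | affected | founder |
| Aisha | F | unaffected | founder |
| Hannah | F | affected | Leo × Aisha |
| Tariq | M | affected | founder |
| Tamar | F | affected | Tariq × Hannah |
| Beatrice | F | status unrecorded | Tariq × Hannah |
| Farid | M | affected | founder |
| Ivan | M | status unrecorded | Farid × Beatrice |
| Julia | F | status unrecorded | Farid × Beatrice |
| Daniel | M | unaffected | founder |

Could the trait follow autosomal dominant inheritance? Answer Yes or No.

Yes

A consistent assignment under autosomal dominant exists: Leo SS, Aisha ss, Hannah Ss, Tariq SS, Tamar SS, Beatrice SS, Farid SS, Ivan SS, Julia SS, Daniel ss.
In this assignment every recorded phenotype matches its genotype and every non-founder's genotype is obtainable from its parents' genotypes, so the pedigree is consistent.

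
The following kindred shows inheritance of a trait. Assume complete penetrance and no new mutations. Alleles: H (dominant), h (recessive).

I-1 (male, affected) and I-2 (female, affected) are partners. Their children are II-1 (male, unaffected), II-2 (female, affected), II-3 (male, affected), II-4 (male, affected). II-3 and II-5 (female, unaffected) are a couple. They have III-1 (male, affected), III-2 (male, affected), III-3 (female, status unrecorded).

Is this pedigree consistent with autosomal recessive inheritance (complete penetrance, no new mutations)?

No

Under autosomal recessive, II-1 (unaffected, male) cannot arise from I-1 (affected) × I-2 (affected).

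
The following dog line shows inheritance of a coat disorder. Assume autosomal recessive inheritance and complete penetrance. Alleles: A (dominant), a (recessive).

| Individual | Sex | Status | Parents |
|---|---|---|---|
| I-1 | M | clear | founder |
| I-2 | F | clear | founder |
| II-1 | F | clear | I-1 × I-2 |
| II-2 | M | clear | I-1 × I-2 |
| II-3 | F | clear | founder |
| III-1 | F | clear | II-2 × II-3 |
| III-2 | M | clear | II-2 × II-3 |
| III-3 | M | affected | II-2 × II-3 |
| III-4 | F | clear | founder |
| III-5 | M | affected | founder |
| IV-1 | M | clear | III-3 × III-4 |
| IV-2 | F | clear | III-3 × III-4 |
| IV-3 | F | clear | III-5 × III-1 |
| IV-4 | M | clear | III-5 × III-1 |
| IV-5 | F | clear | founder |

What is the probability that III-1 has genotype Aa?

1/3

II-2 is clear so carries A and passed a to III-3 (aa), so II-2 is Aa.
II-3 is clear so carries A and passed a to III-3 (aa), so II-3 is Aa.
Their cross gives offspring ratios 1/4 AA : 1/2 Aa : 1/4 aa. Conditioning on III-1 being clear, P(Aa) = 1/2 / 3/4 = 2/3 before taking III-1's own offspring into account.
III-5 is affected, so III-5 is aa.
Now use III-1's offspring. Probability of each recorded status — clear daughter IV-3: 1/2 if III-1 is Aa, 1 if AA; clear son IV-4: 1/2 if III-1 is Aa, 1 if AA.
Bayes: P(Aa) = 2/3·1/4 / (2/3·1/4 + 1/3·1) = 1/3.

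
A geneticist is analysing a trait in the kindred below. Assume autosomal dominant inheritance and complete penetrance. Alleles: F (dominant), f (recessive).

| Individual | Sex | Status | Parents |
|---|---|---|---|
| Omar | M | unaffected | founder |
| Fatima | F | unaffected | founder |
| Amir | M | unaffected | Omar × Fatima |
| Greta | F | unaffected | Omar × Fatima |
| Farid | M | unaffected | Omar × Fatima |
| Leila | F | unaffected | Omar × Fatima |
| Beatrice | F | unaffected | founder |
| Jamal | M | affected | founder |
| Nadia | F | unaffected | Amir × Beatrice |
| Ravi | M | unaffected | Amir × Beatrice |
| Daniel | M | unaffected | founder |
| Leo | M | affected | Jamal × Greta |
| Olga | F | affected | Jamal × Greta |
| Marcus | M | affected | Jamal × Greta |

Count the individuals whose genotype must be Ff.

3

Obligate heterozygotes: Leo is affected so carries F and received f from Greta (ff), so Leo is Ff; Olga is affected so carries F and received f from Greta (ff), so Olga is Ff; Marcus is affected so carries F and received f from Greta (ff), so Marcus is Ff.
Every other individual is either homozygous by phenotype or has at least one consistent homozygous assignment, so the count is 3.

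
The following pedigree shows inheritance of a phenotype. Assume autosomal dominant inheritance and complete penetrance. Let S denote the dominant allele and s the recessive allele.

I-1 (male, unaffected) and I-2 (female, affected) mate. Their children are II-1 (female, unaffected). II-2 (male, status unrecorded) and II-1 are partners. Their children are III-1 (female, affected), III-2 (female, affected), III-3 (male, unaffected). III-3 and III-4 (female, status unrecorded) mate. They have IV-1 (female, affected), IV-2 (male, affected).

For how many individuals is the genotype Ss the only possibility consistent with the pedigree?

Obligate heterozygotes: I-2 is affected so carries S and passed s to II-1 (ss), so I-2 is Ss; II-2 passed S to III-1 (Ss, whose s came from II-1) and passed s to III-3 (ss), so II-2 is Ss; III-1 is affected so carries S and received s from II-1 (ss), so III-1 is Ss; III-2 is affected so carries S and received s from II-1 (ss), so III-2 is Ss; IV-1 is affected so carries S and received s from III-3 (ss), so IV-1 is Ss; IV-2 is affected so carries S and received s from III-3 (ss), so IV-2 is Ss.
Every other individual is either homozygous by phenotype or has at least one consistent homozygous assignment, so the count is 6.

6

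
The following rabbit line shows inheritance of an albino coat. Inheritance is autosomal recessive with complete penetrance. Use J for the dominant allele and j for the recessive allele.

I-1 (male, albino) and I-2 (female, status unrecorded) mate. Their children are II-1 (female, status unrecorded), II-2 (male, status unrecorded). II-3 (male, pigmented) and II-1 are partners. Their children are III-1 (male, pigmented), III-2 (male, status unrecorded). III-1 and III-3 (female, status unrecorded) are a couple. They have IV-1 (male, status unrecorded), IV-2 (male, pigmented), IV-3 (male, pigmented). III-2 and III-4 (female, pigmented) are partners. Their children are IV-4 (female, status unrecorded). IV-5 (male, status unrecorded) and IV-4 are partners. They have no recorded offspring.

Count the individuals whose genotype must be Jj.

No individual's genotype is forced to Jj by the pedigree, so the count is 0.

0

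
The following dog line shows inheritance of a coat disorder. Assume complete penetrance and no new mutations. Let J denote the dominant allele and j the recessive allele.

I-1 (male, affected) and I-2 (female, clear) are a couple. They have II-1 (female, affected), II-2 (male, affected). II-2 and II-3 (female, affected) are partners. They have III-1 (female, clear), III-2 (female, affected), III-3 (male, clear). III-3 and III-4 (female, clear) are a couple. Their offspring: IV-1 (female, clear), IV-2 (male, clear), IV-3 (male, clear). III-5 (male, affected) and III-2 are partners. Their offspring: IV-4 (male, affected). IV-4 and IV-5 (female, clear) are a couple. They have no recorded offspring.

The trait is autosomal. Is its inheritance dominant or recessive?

II-2 and II-3 are both affected yet have a clear child III-1. Under a recessive model two affected parents are homozygous and every child would be affected, so the trait cannot be recessive.

dominant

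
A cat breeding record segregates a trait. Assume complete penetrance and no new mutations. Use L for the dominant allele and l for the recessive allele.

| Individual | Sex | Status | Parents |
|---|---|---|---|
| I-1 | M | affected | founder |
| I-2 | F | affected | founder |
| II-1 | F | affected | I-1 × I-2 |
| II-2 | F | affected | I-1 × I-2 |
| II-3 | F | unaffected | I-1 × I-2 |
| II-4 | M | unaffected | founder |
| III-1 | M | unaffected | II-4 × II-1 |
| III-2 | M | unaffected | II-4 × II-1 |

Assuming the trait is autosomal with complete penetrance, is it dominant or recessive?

I-1 and I-2 are both affected yet have an unaffected child II-3. Under a recessive model two affected parents are homozygous and every child would be affected, so the trait cannot be recessive.

dominant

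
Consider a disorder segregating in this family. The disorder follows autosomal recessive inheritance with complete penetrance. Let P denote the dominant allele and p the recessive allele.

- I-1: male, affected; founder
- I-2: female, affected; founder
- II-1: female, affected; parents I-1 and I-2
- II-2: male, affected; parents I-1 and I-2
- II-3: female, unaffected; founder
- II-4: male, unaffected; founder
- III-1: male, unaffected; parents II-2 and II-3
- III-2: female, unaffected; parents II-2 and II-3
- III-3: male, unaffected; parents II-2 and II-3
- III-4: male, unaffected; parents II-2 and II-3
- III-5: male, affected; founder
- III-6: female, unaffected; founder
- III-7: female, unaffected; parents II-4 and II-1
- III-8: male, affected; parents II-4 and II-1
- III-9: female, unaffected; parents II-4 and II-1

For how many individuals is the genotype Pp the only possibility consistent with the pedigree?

Obligate heterozygotes: II-4 is unaffected so carries P and passed p to III-8 (pp), so II-4 is Pp; III-1 is unaffected so carries P and received p from II-2 (pp), so III-1 is Pp; III-2 is unaffected so carries P and received p from II-2 (pp), so III-2 is Pp; III-3 is unaffected so carries P and received p from II-2 (pp), so III-3 is Pp; III-4 is unaffected so carries P and received p from II-2 (pp), so III-4 is Pp; III-7 is unaffected so carries P and received p from II-1 (pp), so III-7 is Pp; III-9 is unaffected so carries P and received p from II-1 (pp), so III-9 is Pp.
Every other individual is either homozygous by phenotype or has at least one consistent homozygous assignment, so the count is 7.

7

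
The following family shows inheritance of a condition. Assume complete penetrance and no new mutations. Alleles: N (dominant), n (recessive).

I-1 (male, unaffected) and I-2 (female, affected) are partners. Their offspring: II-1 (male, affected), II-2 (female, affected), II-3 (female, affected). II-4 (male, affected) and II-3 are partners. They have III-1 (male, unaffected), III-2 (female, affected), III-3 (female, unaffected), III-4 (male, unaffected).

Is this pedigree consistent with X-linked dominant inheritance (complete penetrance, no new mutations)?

No

Under X-linked dominant, III-3 (unaffected, female) cannot arise from II-4 (affected) × II-3 (affected).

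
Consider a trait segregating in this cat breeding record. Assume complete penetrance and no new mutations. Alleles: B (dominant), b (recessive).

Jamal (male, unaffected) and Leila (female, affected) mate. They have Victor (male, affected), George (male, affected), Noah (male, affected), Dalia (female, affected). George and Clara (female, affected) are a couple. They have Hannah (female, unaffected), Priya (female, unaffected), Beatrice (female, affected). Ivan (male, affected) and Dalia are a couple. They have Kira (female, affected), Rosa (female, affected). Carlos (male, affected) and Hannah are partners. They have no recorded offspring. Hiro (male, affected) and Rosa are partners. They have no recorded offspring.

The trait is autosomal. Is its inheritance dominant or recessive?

dominant

George and Clara are both affected yet have an unaffected child Hannah. Under a recessive model two affected parents are homozygous and every child would be affected, so the trait cannot be recessive.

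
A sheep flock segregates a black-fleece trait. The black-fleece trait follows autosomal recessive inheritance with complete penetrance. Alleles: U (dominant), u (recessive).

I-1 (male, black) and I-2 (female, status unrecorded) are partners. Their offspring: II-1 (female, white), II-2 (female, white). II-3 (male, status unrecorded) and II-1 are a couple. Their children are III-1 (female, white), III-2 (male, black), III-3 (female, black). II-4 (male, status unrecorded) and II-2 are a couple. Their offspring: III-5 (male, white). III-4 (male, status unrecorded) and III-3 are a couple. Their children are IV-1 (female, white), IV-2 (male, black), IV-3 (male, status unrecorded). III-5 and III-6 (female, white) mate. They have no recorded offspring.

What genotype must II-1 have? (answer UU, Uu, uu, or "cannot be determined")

Uu

From phenotype alone, II-1 is UU or Uu.
II-1 is white so carries U and received u from I-1 (uu), so II-1 is Uu.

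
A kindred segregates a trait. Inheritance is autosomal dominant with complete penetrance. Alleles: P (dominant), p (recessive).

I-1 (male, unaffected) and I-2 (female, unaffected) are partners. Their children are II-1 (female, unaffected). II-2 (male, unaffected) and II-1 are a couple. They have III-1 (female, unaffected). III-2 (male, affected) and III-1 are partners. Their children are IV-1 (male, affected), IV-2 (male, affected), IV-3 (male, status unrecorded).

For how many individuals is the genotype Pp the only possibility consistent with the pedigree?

Obligate heterozygotes: IV-1 is affected so carries P and received p from III-1 (pp), so IV-1 is Pp; IV-2 is affected so carries P and received p from III-1 (pp), so IV-2 is Pp.
Every other individual is either homozygous by phenotype or has at least one consistent homozygous assignment, so the count is 2.

2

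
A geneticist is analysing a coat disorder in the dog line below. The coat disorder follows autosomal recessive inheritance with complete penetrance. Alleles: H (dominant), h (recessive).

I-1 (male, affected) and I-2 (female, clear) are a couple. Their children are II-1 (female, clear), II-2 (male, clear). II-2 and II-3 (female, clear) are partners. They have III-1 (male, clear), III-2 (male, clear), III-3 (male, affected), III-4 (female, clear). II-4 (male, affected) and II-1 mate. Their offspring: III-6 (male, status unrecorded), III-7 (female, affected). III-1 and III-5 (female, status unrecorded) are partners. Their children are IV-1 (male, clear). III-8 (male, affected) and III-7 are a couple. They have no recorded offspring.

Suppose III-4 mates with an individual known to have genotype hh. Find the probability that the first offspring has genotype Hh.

II-2 is clear so carries H and received h from I-1 (hh), so II-2 is Hh.
II-3 is clear so carries H and passed h to III-3 (hh), so II-3 is Hh.
III-4 is a clear offspring of II-2 (Hh) × II-3 (Hh), whose cross gives 1/4 HH : 1/2 Hh : 1/4 hh; conditioning on being clear, III-4 is HH with probability 1/3, Hh with probability 2/3.
Summing over parental genotype combinations, P(offspring has genotype Hh) = 1/3·1 + 2/3·1/2 = 2/3.

2/3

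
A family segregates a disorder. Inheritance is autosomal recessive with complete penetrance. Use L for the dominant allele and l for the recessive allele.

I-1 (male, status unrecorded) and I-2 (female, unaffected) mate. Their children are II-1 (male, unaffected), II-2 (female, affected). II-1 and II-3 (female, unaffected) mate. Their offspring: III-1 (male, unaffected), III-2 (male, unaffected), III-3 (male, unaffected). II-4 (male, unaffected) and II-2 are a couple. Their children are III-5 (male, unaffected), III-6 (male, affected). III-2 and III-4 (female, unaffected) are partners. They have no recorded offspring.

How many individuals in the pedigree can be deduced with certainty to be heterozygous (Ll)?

Obligate heterozygotes: I-2 is unaffected so carries L and passed l to II-2 (ll), so I-2 is Ll; II-4 is unaffected so carries L and passed l to III-6 (ll), so II-4 is Ll; III-5 is unaffected so carries L and received l from II-2 (ll), so III-5 is Ll.
Every other individual is either homozygous by phenotype or has at least one consistent homozygous assignment, so the count is 3.

3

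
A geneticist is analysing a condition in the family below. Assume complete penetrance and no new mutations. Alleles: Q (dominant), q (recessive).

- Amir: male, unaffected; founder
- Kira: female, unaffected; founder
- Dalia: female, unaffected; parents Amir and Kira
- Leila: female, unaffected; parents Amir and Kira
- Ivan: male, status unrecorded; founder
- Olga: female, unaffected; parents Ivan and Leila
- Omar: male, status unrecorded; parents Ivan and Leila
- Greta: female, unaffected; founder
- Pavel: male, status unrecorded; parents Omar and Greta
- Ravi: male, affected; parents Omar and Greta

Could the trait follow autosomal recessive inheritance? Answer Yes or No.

A consistent assignment under autosomal recessive exists: Amir QQ, Kira QQ, Dalia QQ, Leila QQ, Ivan Qq, Olga QQ, Omar Qq, Greta Qq, Pavel QQ, Ravi qq.
In this assignment every recorded phenotype matches its genotype and every non-founder's genotype is obtainable from its parents' genotypes, so the pedigree is consistent.

Yes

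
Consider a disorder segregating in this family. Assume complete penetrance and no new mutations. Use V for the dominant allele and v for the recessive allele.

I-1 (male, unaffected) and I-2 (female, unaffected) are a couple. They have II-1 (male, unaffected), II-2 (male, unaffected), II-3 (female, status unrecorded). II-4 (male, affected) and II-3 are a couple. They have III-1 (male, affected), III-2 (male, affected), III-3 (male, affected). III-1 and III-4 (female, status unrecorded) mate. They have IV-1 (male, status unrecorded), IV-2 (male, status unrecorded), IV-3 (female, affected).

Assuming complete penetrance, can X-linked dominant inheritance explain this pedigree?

No

No assignment of genotypes under X-linked dominant satisfies every parent–offspring relationship, so the pedigree is inconsistent.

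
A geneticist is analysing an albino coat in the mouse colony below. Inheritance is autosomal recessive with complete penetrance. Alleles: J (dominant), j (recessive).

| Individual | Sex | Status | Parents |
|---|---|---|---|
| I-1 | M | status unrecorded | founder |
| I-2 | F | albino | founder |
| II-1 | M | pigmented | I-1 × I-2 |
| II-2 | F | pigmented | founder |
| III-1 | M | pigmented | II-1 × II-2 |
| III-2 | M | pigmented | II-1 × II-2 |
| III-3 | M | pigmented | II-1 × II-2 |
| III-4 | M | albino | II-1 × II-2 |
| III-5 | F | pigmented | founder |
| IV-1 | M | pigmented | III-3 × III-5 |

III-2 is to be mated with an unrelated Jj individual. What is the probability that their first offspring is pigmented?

II-1 is pigmented so carries J and received j from I-2 (jj), so II-1 is Jj.
II-2 is pigmented so carries J and passed j to III-4 (jj), so II-2 is Jj.
III-2 is a pigmented offspring of II-1 (Jj) × II-2 (Jj), whose cross gives 1/4 JJ : 1/2 Jj : 1/4 jj; conditioning on being pigmented, III-2 is JJ with probability 1/3, Jj with probability 2/3.
Summing over parental genotype combinations, P(offspring is pigmented) = 1/3·1 + 2/3·3/4 = 5/6.

5/6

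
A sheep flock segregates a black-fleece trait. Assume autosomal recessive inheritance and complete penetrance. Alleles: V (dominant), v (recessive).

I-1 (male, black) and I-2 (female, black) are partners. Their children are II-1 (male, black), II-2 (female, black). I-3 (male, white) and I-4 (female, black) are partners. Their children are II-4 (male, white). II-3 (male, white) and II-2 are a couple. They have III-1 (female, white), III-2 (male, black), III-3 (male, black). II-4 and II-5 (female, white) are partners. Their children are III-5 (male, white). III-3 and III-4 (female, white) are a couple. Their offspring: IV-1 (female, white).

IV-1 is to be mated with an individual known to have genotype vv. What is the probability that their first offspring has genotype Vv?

IV-1 is white so carries V and received v from III-3 (vv), so IV-1 is Vv.
The cross gives 1/2 Vv : 1/2 vv, so P(offspring has genotype Vv) = 1/2.

1/2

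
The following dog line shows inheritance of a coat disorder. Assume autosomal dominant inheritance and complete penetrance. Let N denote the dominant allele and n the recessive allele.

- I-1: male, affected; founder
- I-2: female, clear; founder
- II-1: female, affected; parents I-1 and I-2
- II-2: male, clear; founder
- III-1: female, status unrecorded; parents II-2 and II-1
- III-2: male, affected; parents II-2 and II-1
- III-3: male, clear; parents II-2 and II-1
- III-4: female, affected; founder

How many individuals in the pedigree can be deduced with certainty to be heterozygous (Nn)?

2

Obligate heterozygotes: II-1 is affected so carries N and received n from I-2 (nn), so II-1 is Nn; III-2 is affected so carries N and received n from II-2 (nn), so III-2 is Nn.
Every other individual is either homozygous by phenotype or has at least one consistent homozygous assignment, so the count is 2.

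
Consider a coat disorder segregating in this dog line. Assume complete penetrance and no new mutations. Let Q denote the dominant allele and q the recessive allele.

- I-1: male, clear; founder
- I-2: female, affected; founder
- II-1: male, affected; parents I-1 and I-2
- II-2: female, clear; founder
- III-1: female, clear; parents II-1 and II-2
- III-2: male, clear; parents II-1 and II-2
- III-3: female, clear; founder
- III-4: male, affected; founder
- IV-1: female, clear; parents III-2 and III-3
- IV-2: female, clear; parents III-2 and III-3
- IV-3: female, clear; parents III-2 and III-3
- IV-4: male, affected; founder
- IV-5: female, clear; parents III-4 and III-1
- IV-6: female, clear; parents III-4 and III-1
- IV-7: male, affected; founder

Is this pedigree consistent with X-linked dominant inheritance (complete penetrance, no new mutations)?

No

Under X-linked dominant, III-1 (clear, female) cannot arise from II-1 (affected) × II-2 (clear).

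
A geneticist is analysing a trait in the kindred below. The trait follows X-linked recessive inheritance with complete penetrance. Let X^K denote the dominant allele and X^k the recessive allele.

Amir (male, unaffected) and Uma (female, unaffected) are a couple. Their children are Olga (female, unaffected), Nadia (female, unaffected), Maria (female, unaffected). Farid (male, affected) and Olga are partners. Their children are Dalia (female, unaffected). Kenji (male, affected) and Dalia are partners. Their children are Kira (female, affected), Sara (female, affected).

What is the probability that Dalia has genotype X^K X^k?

Dalia is unaffected so carries K and received k from Farid (X^k Y), so Dalia is X^K X^k, giving P(X^K X^k) = 1.

1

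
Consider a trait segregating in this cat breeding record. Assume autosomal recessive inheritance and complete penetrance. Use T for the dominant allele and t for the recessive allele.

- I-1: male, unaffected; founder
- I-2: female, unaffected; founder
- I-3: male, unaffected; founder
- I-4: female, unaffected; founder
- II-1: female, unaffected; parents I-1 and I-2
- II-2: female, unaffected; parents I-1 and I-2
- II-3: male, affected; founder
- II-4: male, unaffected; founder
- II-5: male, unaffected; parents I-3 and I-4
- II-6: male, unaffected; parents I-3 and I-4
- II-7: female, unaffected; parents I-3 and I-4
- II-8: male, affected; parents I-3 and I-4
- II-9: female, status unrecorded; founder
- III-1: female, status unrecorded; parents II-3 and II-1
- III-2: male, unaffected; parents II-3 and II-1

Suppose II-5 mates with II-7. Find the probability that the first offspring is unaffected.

8/9

I-3 is unaffected so carries T and passed t to II-8 (tt), so I-3 is Tt.
I-4 is unaffected so carries T and passed t to II-8 (tt), so I-4 is Tt.
II-5 is an unaffected offspring of I-3 (Tt) × I-4 (Tt), whose cross gives 1/4 TT : 1/2 Tt : 1/4 tt; conditioning on being unaffected, II-5 is TT with probability 1/3, Tt with probability 2/3.
II-7 is an unaffected offspring of I-3 (Tt) × I-4 (Tt), whose cross gives 1/4 TT : 1/2 Tt : 1/4 tt; conditioning on being unaffected, II-7 is TT with probability 1/3, Tt with probability 2/3.
Summing over parental genotype combinations, P(offspring is unaffected) = 1/9·1 + 2/9·1 + 2/9·1 + 4/9·3/4 = 8/9.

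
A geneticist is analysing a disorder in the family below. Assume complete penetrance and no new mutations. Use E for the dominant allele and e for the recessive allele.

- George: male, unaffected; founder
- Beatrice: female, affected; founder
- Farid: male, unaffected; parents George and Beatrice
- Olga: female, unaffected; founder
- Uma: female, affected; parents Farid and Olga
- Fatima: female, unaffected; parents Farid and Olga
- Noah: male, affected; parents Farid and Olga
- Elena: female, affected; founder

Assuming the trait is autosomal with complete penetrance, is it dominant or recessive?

Farid and Olga are both unaffected yet have an affected child Uma. Under dominance, an affected child requires at least one affected parent, so the trait cannot be dominant.

recessive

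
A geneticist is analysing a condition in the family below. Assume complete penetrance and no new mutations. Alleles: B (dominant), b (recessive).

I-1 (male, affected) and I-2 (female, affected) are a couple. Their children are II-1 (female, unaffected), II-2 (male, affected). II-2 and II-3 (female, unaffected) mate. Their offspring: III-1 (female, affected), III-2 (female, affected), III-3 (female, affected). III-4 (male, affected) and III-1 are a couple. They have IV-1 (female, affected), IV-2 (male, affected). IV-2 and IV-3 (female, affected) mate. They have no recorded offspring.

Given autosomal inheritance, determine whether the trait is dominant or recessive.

I-1 and I-2 are both affected yet have an unaffected child II-1. Under a recessive model two affected parents are homozygous and every child would be affected, so the trait cannot be recessive.

dominant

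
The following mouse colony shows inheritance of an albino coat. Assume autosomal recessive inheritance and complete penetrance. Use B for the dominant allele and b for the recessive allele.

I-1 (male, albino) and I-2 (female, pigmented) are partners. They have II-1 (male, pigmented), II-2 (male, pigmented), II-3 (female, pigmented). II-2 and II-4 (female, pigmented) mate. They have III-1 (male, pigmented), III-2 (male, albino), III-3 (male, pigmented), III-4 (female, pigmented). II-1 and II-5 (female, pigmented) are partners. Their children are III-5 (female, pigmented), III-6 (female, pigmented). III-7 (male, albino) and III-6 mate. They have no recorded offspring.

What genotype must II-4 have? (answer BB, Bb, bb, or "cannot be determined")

Bb

From phenotype alone, II-4 is BB or Bb.
II-4 is pigmented so carries B and passed b to III-2 (bb), so II-4 is Bb.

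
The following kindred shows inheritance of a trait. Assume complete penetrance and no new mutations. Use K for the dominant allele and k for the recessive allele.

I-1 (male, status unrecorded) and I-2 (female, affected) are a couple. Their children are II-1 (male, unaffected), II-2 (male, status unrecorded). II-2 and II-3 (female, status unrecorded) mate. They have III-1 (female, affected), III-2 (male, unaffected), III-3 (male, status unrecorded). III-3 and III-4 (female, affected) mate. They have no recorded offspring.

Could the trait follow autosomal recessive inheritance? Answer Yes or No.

Yes

A consistent assignment under autosomal recessive exists: I-1 KK, I-2 kk, II-1 Kk, II-2 Kk, II-3 Kk, III-1 kk, III-2 KK, III-3 KK, III-4 kk.
In this assignment every recorded phenotype matches its genotype and every non-founder's genotype is obtainable from its parents' genotypes, so the pedigree is consistent.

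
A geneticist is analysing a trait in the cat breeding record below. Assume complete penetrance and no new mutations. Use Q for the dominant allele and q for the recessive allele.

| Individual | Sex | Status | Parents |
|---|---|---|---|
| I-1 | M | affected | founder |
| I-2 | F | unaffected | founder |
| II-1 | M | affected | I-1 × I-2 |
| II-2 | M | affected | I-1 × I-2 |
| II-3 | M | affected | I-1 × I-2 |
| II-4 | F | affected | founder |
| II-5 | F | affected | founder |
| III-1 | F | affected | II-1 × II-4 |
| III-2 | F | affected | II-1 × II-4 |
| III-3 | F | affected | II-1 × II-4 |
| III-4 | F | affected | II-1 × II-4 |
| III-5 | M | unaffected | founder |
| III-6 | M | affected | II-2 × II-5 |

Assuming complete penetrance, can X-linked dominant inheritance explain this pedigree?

Under X-linked dominant, II-1 (affected, male) cannot arise from I-1 (affected) × I-2 (unaffected).

No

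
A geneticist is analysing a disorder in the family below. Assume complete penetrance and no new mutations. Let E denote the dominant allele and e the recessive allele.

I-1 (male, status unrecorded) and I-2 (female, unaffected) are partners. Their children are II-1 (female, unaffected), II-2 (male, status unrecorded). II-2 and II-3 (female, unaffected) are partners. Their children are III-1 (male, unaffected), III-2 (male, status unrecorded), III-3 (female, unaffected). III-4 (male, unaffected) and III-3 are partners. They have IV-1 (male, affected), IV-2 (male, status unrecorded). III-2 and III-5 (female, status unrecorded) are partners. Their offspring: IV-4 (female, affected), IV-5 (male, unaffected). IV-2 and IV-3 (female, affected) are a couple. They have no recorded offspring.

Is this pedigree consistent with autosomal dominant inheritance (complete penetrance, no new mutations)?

Under autosomal dominant, IV-1 (affected, male) cannot arise from III-4 (unaffected) × III-3 (unaffected).

No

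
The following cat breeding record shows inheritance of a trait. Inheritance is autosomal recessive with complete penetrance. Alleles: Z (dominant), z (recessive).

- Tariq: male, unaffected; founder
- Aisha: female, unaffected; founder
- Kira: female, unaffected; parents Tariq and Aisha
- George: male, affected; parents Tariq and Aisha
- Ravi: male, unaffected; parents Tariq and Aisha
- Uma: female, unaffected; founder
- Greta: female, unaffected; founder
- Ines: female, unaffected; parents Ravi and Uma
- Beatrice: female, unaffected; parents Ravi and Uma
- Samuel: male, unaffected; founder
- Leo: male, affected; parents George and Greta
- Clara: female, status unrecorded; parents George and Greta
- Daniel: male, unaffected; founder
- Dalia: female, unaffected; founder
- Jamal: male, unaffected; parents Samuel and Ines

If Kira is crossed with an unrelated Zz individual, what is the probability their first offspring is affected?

Tariq is unaffected so carries Z and passed z to George (zz), so Tariq is Zz.
Aisha is unaffected so carries Z and passed z to George (zz), so Aisha is Zz.
Kira is an unaffected offspring of Tariq (Zz) × Aisha (Zz), whose cross gives 1/4 ZZ : 1/2 Zz : 1/4 zz; conditioning on being unaffected, Kira is ZZ with probability 1/3, Zz with probability 2/3.
Summing over parental genotype combinations, P(offspring is affected) = 2/3·1/4 = 1/6.

1/6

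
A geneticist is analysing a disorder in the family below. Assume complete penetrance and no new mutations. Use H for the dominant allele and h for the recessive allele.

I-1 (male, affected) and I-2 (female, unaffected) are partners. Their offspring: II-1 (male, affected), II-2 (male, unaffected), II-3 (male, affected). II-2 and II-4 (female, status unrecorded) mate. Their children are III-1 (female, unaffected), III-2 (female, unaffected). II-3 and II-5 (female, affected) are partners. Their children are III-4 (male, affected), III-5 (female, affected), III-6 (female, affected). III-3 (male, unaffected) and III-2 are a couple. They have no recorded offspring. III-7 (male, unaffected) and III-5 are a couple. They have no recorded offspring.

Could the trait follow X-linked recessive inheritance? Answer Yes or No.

A consistent assignment under X-linked recessive exists: I-1 X^h Y, I-2 X^H X^h, II-1 X^h Y, II-2 X^H Y, II-3 X^h Y, II-4 X^H X^H, II-5 X^h X^h, III-1 X^H X^H, III-2 X^H X^H, III-3 X^H Y, III-4 X^h Y, III-5 X^h X^h, III-6 X^h X^h, III-7 X^H Y.
In this assignment every recorded phenotype matches its genotype and every non-founder's genotype is obtainable from its parents' genotypes, so the pedigree is consistent.

Yes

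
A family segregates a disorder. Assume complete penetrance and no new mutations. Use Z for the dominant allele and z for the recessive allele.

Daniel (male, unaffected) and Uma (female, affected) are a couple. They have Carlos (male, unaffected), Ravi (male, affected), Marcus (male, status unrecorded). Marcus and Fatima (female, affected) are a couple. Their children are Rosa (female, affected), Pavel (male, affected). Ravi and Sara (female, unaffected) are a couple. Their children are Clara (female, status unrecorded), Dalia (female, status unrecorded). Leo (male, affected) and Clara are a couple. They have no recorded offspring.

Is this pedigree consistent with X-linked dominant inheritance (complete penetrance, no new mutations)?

Yes

A consistent assignment under X-linked dominant exists: Daniel X^z Y, Uma X^Z X^z, Carlos X^z Y, Ravi X^Z Y, Marcus X^Z Y, Fatima X^Z X^Z, Sara X^z X^z, Rosa X^Z X^Z, Pavel X^Z Y, Clara X^Z X^z, Dalia X^Z X^z, Leo X^Z Y.
In this assignment every recorded phenotype matches its genotype and every non-founder's genotype is obtainable from its parents' genotypes, so the pedigree is consistent.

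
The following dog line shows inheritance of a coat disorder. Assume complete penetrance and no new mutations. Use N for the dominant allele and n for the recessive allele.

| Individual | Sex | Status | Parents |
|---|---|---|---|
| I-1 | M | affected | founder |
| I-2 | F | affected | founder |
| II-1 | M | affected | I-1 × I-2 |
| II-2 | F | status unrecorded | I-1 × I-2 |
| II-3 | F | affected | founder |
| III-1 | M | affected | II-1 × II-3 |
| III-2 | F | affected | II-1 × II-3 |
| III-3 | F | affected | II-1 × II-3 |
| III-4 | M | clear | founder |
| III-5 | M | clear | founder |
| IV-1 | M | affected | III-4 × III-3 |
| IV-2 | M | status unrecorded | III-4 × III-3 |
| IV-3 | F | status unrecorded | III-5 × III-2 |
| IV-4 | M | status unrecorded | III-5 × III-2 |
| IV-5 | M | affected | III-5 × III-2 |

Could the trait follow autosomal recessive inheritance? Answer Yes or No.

A consistent assignment under autosomal recessive exists: I-1 nn, I-2 nn, II-1 nn, II-2 nn, II-3 nn, III-1 nn, III-2 nn, III-3 nn, III-4 Nn, III-5 Nn, IV-1 nn, IV-2 Nn, IV-3 Nn, IV-4 Nn, IV-5 nn.
In this assignment every recorded phenotype matches its genotype and every non-founder's genotype is obtainable from its parents' genotypes, so the pedigree is consistent.

Yes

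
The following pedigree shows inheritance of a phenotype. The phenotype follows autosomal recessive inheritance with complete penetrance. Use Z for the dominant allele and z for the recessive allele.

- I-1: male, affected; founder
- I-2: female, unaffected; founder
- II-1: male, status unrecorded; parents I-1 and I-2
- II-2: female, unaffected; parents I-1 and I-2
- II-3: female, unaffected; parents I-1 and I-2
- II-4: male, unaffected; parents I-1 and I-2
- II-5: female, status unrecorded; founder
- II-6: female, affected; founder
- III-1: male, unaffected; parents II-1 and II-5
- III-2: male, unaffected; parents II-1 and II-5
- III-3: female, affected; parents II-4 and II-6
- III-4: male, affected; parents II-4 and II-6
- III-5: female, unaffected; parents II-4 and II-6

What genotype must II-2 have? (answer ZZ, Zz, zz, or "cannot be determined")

From phenotype alone, II-2 is ZZ or Zz.
II-2 is unaffected so carries Z and received z from I-1 (zz), so II-2 is Zz.

Zz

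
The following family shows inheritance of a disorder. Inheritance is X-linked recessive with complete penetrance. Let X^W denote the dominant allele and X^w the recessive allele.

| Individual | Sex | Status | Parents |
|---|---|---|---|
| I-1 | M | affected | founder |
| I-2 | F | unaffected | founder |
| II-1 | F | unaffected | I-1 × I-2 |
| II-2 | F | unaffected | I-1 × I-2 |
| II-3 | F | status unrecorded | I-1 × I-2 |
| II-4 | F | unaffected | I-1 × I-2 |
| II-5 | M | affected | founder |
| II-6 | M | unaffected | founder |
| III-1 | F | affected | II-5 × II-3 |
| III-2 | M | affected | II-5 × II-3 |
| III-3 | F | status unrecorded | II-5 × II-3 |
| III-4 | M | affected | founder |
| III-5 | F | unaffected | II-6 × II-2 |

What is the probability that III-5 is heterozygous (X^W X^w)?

1/2

II-6 is unaffected, so II-6 is X^W Y.
II-2 is unaffected so carries W and received w from I-1 (X^w Y), so II-2 is X^W X^w.
Their cross gives offspring ratios 1/2 X^W X^W : 1/2 X^W X^w. Conditioning on III-5 being unaffected, P(X^W X^w) = 1/2 / 1 = 1/2.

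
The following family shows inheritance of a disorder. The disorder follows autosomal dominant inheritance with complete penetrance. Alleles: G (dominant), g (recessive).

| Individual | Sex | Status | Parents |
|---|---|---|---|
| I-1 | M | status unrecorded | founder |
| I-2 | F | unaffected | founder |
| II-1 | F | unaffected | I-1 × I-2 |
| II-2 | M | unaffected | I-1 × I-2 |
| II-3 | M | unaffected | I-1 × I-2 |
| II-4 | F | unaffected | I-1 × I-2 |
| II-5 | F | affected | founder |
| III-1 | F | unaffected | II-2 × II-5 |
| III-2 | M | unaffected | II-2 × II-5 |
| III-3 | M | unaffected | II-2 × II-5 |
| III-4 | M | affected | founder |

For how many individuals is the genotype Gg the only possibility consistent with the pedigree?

Obligate heterozygotes: II-5 is affected so carries G and passed g to III-1 (gg), so II-5 is Gg.
Every other individual is either homozygous by phenotype or has at least one consistent homozygous assignment, so the count is 1.

1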